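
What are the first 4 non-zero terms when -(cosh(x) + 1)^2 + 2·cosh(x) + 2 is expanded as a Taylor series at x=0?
-x^8/315 - 2·x^6/45 - x^4/3 - x^2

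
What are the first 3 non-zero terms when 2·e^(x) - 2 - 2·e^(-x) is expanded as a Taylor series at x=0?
2·x^3/3 + 4·x - 2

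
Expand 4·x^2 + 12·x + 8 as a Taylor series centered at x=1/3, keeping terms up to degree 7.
112/9 + 44·(x - 1/3)/3 + 4·(x - 1/3)^2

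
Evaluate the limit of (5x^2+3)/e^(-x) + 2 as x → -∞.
The quotient is an ∞/∞ indeterminate form as x → -∞.
Compare growth rates of the dominant terms (exponentials ≫ polynomials ≫ logarithms), or apply L'Hôpital's rule; the quotient → 0.
Adding the constant: 0 + 2 = 2. Limit = 2.

Final answer: 2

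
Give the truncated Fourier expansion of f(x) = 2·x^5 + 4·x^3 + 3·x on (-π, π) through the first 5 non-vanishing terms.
(-72·π^2 + 4·π^4 + 438)·sin(x) + (-2·π^4 - 12 + 6·π^2)·sin(2·x) + (-8·π^2/27 + 178/81 + 4·π^4/3)·sin(3·x) + (-π^4 - 3·π^2/4 - 39/32)·sin(4·x) + (606/625 + 24·π^2/25 + 4·π^4/5)·sin(5·x)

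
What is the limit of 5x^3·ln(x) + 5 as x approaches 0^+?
The product is a 0·∞ indeterminate form at x → 0⁺.
Rewrite the product as 5·ln(x) / x^(-3) and apply L'Hôpital, or use the standard hierarchy x^(-3) ≫ |ln x| as x → 0⁺.
The indeterminate product → 0, so the limit = 5.

Final answer: 5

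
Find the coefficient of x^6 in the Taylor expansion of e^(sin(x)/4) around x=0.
Expand to order 6: e^(sin(x)/4) = 1259·x^6/983040 + 97·x^5/122880 - 21·x^4/2048 - 5·x^3/128 + x^2/32 + x/4 + 1 + O(x^7).
The coefficient of x^6 is 1259/983040.

Final answer: 1259/983040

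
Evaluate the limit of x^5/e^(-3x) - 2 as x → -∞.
The quotient is an ∞/∞ indeterminate form as x → -∞.
Compare growth rates of the dominant terms (exponentials ≫ polynomials ≫ logarithms), or apply L'Hôpital's rule; the quotient → 0.
Adding the constant: 0 - 2 = -2. Limit = -2.

Final answer: -2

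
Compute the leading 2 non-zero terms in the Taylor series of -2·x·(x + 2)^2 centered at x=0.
-8·x^2 - 8·x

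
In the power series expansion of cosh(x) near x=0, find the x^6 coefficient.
Expand to order 6: cosh(x) = x^6/720 + x^4/24 + x^2/2 + 1 + O(x^7).
The coefficient of x^6 is 1/720.

Final answer: 1/720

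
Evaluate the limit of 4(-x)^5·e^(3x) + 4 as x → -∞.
The product is a 0·∞ indeterminate form at x → -∞.
Rewrite the product as 4(-x)^5 / e^(-3x) (an ∞/∞ form) and apply L'Hôpital, or use the standard hierarchy e^(3|x|) ≫ |(-x)^5| as x → -∞.
The indeterminate product → 0, so the limit = 4.

Final answer: 4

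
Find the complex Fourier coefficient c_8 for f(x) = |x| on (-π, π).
Compute the real Fourier coefficients first: a_8 = 0, b_8 = 0.
Then c_8 = (a_8 − i·b_8)/2 = 0.

Final answer: 0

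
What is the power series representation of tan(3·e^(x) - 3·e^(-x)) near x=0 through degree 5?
21457·x^5/20 + 73·x^3 + 6·x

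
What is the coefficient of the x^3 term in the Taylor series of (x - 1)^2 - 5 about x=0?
Expand to order 3: (x - 1)^2 - 5 = x^2 - 2·x - 4 + O(x^4).
The coefficient of x^3 is 0.

Final answer: 0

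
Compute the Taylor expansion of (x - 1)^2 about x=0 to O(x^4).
x^2 - 2·x + 1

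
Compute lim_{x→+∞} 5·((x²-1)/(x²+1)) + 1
Evaluate the dominant behaviour as x → +∞; each term tends to a finite value or vanishes.
Limit = 6.

Final answer: 6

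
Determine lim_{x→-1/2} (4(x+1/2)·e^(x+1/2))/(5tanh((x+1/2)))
Both numerator and denominator → 0 as x → -1/2; this is a 0/0 indeterminate form.
Expand each to leading order near x = -1/2: numerator ~ 4·(x + 1/2), denominator ~ 5·(x + 1/2).
The limit of the ratio is 4/5.

Final answer: 4/5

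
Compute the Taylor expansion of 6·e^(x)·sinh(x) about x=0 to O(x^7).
4·x^6/15 + 4·x^5/5 + 2·x^4 + 4·x^3 + 6·x^2 + 6·x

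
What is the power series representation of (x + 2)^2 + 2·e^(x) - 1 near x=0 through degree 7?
x^7/2520 + x^6/360 + x^5/60 + x^4/12 + x^3/3 + 2·x^2 + 6·x + 5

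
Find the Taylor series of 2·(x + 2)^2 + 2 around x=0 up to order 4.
2·x^2 + 8·x + 10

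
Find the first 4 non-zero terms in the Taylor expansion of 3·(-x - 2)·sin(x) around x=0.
x^4/2 + x^3 - 3·x^2 - 6·x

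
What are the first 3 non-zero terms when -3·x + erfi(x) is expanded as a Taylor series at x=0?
x^5/(5·√(π)) + 2·x^3/(3·√(π)) + x·(-3 + 2/√(π))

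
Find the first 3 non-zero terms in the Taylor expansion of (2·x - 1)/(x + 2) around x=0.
-5·x^2/8 + 5·x/4 - 1/2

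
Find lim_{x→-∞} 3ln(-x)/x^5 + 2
The quotient is an ∞/∞ indeterminate form as x → -∞.
Compare growth rates of the dominant terms (exponentials ≫ polynomials ≫ logarithms), or apply L'Hôpital's rule; the quotient → 0.
Adding the constant: 0 + 2 = 2. Limit = 2.

Final answer: 2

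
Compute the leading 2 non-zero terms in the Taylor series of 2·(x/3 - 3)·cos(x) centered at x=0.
2·x/3 - 6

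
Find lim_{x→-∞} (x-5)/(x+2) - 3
Evaluate the dominant behaviour as x → -∞; each term tends to a finite value or vanishes.
Limit = -2.

Final answer: -2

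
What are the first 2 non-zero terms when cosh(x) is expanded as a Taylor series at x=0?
x^2/2 + 1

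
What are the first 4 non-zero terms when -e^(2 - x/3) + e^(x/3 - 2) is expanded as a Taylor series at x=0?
x^3·(e^(-2)/162 + e^(2)/162) + x^2·(-e^(2)/18 + e^(-2)/18) + x·(e^(-2)/3 + e^(2)/3) - e^(2) + e^(-2)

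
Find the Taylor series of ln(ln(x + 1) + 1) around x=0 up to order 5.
19·x^5/10 - 35·x^4/24 + 7·x^3/6 - x^2 + x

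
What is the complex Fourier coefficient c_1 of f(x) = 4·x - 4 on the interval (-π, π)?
Compute the real Fourier coefficients first: a_1 = 0, b_1 = 8.
Then c_1 = (a_1 − i·b_1)/2 = -4·i.

Final answer: -4·i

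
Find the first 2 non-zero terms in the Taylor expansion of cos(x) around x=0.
1 - x^2/2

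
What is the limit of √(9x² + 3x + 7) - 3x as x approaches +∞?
As x → +∞: multiply by the conjugate to get (3x+7)/(√(9x²+3x+7)+3x); the denominator ~ 6x, so the limit is 3/6 = 1/2.
Limit = 1/2.

Final answer: 1/2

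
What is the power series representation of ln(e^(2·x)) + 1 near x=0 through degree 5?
2·x + 1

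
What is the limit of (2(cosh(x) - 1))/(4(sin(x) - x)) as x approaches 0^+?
Both numerator and denominator → 0 as x → 0^+; this is a 0/0 indeterminate form.
Expand each to leading order near x = 0: numerator ~ x^2, denominator ~ -2·x^3/3.
The limit of the ratio is -∞.

Final answer: -∞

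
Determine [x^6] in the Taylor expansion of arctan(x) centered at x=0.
Expand to order 6: arctan(x) = x^5/5 - x^3/3 + x + O(x^7).
The coefficient of x^6 is 0.

Final answer: 0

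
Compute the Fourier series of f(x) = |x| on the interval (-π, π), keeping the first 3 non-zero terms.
-4·cos(x)/π - 4·cos(3·x)/(9·π) + π/2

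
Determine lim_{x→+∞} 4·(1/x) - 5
Evaluate the dominant behaviour as x → +∞; each term tends to a finite value or vanishes.
Limit = -5.

Final answer: -5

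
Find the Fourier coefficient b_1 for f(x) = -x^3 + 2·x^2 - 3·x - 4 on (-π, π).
b_1 = (1/π) ∫_{-π}^{π} f(x)·sin(1x) dx.
Evaluate the integral (use parity and integration by parts as needed): b_1 = 6 - 2·π^2.

Final answer: 6 - 2·π^2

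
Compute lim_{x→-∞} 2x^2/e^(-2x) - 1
The quotient is an ∞/∞ indeterminate form as x → -∞.
Compare growth rates of the dominant terms (exponentials ≫ polynomials ≫ logarithms), or apply L'Hôpital's rule; the quotient → 0.
Adding the constant: 0 - 1 = -1. Limit = -1.

Final answer: -1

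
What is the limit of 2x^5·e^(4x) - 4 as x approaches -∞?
The product is a 0·∞ indeterminate form at x → -∞.
Rewrite the product as 2x^5 / e^(-4x) (an ∞/∞ form) and apply L'Hôpital, or use the standard hierarchy e^(4|x|) ≫ |x^5| as x → -∞.
The indeterminate product → 0, so the limit = -4.

Final answer: -4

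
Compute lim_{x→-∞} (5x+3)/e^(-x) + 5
The quotient is an ∞/∞ indeterminate form as x → -∞.
Compare growth rates of the dominant terms (exponentials ≫ polynomials ≫ logarithms), or apply L'Hôpital's rule; the quotient → 0.
Adding the constant: 0 + 5 = 5. Limit = 5.

Final answer: 5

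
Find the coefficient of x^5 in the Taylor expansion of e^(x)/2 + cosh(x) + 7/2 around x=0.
Expand to order 5: e^(x)/2 + cosh(x) + 7/2 = x^5/240 + x^4/16 + x^3/12 + 3·x^2/4 + x/2 + 5 + O(x^6).
The coefficient of x^5 is 1/240.

Final answer: 1/240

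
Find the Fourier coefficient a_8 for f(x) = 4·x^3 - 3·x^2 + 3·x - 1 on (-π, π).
a_8 = (1/π) ∫_{-π}^{π} f(x)·cos(8x) dx.
Evaluate the integral (use parity and integration by parts as needed): a_8 = -3/16.

Final answer: -3/16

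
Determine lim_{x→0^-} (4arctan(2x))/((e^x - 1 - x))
Both numerator and denominator → 0 as x → 0^-; this is a 0/0 indeterminate form.
Expand each to leading order near x = 0: numerator ~ 8·x, denominator ~ x^2/2.
The limit of the ratio is -∞.

Final answer: -∞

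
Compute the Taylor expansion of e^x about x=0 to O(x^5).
x^4/24 + x^3/6 + x^2/2 + x + 1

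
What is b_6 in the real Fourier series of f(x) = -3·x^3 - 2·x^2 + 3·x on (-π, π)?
b_6 = (1/π) ∫_{-π}^{π} f(x)·sin(6x) dx.
Evaluate the integral (use parity and integration by parts as needed): b_6 = -7/6 + π^2.

Final answer: -7/6 + π^2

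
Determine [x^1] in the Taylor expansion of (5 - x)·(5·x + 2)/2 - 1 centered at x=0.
Expand to order 1: (5 - x)·(5·x + 2)/2 - 1 = 23·x/2 + 4 + O(x^2).
The coefficient of x^1 is 23/2.

Final answer: 23/2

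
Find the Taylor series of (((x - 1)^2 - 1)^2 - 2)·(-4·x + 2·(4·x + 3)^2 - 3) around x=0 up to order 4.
-33·x^4 + 116·x^3 - 4·x^2 - 88·x - 30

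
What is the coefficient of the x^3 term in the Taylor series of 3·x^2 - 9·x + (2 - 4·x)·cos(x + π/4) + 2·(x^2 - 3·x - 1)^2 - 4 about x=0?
Expand to order 3: 3·x^2 - 9·x + (2 - 4·x)·cos(x + π/4) + 2·(x^2 - 3·x - 1)^2 - 4 = x^3·(-12 + 7·√(2)/6) + x^2·(3·√(2)/2 + 17) + x·(3 - 3·√(2)) - 2 + √(2) + O(x^4).
The coefficient of x^3 is -12 + 7·√(2)/6.

Final answer: -12 + 7·√(2)/6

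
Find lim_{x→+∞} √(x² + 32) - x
This is an ∞ − ∞ indeterminate form.
Multiply and divide by the conjugate √(x²+32) + x; the x² terms cancel, leaving 32/(√(x²+32)+x) → 0.
Limit = 0.

Final answer: 0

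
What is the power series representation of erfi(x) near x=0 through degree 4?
2·x^3/(3·√(π)) + 2·x/√(π)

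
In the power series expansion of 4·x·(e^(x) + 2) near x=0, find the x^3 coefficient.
Expand to order 3: 4·x·(e^(x) + 2) = 2·x^3 + 4·x^2 + 12·x + O(x^4).
The coefficient of x^3 is 2.

Final answer: 2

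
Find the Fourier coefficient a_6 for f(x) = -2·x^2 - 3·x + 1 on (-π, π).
a_6 = (1/π) ∫_{-π}^{π} f(x)·cos(6x) dx.
Evaluate the integral (use parity and integration by parts as needed): a_6 = -2/9.

Final answer: -2/9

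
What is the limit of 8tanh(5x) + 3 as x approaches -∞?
Evaluate the dominant behaviour as x → -∞; each term tends to a finite value or vanishes.
Limit = -5.

Final answer: -5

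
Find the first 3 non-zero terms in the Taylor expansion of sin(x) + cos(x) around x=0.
-x^2/2 + x + 1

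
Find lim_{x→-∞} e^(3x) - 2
Evaluate the dominant behaviour as x → -∞; each term tends to a finite value or vanishes.
Limit = -2.

Final answer: -2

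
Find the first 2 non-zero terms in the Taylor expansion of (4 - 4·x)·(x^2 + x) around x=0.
-4·x^3 + 4·x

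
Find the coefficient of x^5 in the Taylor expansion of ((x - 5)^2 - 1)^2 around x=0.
Expand to order 5: ((x - 5)^2 - 1)^2 = x^4 - 20·x^3 + 148·x^2 - 480·x + 576 + O(x^6).
The coefficient of x^5 is 0.

Final answer: 0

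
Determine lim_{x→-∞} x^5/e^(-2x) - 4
The quotient is an ∞/∞ indeterminate form as x → -∞.
Compare growth rates of the dominant terms (exponentials ≫ polynomials ≫ logarithms), or apply L'Hôpital's rule; the quotient → 0.
Adding the constant: 0 - 4 = -4. Limit = -4.

Final answer: -4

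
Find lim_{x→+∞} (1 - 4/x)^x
As x → +∞: this is the defining limit (1 - 4/x)^x → e^(-4).
Limit = e^(-4).

Final answer: e^(-4)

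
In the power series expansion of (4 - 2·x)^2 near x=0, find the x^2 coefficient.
Expand to order 2: (4 - 2·x)^2 = 4·x^2 - 16·x + 16 + O(x^3).
The coefficient of x^2 is 4.

Final answer: 4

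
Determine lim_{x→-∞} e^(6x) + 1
Evaluate the dominant behaviour as x → -∞; each term tends to a finite value or vanishes.
Limit = 1.

Final answer: 1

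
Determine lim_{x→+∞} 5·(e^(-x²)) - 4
Evaluate the dominant behaviour as x → +∞; each term tends to a finite value or vanishes.
Limit = -4.

Final answer: -4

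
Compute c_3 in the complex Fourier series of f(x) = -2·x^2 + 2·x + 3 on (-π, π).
Compute the real Fourier coefficients first: a_3 = 8/9, b_3 = 4/3.
Then c_3 = (a_3 − i·b_3)/2 = 4/9 - 2·i/3.

Final answer: 4/9 - 2·i/3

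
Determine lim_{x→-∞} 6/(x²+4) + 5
Evaluate the dominant behaviour as x → -∞; each term tends to a finite value or vanishes.
Limit = 5.

Final answer: 5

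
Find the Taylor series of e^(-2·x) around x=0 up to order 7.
-8·x^7/315 + 4·x^6/45 - 4·x^5/15 + 2·x^4/3 - 4·x^3/3 + 2·x^2 - 2·x + 1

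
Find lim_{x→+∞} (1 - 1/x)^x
As x → +∞: this is the defining limit (1 - 1/x)^x → e^(-1).
Limit = e^(-1).

Final answer: e^(-1)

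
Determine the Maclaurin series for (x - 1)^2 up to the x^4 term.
x^2 - 2·x + 1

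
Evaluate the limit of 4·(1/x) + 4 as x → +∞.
Evaluate the dominant behaviour as x → +∞; each term tends to a finite value or vanishes.
Limit = 4.

Final answer: 4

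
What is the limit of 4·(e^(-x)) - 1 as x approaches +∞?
Evaluate the dominant behaviour as x → +∞; each term tends to a finite value or vanishes.
Limit = -1.

Final answer: -1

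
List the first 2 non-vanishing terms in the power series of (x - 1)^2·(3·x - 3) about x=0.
9·x - 3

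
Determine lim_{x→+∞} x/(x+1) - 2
Evaluate the dominant behaviour as x → +∞; each term tends to a finite value or vanishes.
Limit = -1.

Final answer: -1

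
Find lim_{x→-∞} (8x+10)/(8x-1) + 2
Evaluate the dominant behaviour as x → -∞; each term tends to a finite value or vanishes.
Limit = 3.

Final answer: 3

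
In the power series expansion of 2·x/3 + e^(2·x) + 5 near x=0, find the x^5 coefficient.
Expand to order 5: 2·x/3 + e^(2·x) + 5 = 4·x^5/15 + 2·x^4/3 + 4·x^3/3 + 2·x^2 + 8·x/3 + 6 + O(x^6).
The coefficient of x^5 is 4/15.

Final answer: 4/15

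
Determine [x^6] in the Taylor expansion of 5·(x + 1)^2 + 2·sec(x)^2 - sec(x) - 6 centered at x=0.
Expand to order 6: 5·(x + 1)^2 + 2·sec(x)^2 - sec(x) - 6 = 161·x^6/240 + 9·x^4/8 + 13·x^2/2 + 10·x + O(x^7).
The coefficient of x^6 is 161/240.

Final answer: 161/240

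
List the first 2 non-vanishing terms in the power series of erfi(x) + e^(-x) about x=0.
x·(-1 + 2/√(π)) + 1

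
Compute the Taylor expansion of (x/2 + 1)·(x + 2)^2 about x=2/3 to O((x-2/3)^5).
256/27 + 32·(x - 2/3)/3 + 4·(x - 2/3)^2 + (x - 2/3)^3/2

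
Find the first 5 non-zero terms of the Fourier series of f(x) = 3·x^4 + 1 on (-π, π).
(144 - 24·π^2)·cos(x) + (-9 + 6·π^2)·cos(2·x) + (16/9 - 8·π^2/3)·cos(3·x) + (-9/16 + 3·π^2/2)·cos(4·x) + 1 + 3·π^4/5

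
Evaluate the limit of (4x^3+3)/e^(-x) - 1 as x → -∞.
The quotient is an ∞/∞ indeterminate form as x → -∞.
Compare growth rates of the dominant terms (exponentials ≫ polynomials ≫ logarithms), or apply L'Hôpital's rule; the quotient → 0.
Adding the constant: 0 - 1 = -1. Limit = -1.

Final answer: -1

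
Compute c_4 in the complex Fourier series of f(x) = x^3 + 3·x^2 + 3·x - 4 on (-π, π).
Compute the real Fourier coefficients first: a_4 = 3/4, b_4 = -π^2/2 - 21/16.
Then c_4 = (a_4 − i·b_4)/2 = 3/8 + 21·i/32 + i·π^2/4.

Final answer: 3/8 + 21·i/32 + i·π^2/4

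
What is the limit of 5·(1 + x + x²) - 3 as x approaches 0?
Direct substitution at x = 0 gives 2.

Final answer: 2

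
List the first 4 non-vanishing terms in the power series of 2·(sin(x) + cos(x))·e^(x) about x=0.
-x^4/3 + 2·x^2 + 4·x + 2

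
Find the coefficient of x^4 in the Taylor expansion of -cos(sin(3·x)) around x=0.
Expand to order 4: -cos(sin(3·x)) = -135·x^4/8 + 9·x^2/2 - 1 + O(x^5).
The coefficient of x^4 is -135/8.

Final answer: -135/8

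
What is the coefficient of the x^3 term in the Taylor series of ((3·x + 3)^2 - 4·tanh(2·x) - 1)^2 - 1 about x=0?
Expand to order 3: ((3·x + 3)^2 - 4·tanh(2·x) - 1)^2 - 1 = 1052·x^3/3 + 244·x^2 + 160·x + 63 + O(x^4).
The coefficient of x^3 is 1052/3.

Final answer: 1052/3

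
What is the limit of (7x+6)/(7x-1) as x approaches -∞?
Evaluate the dominant behaviour as x → -∞; each term tends to a finite value or vanishes.
Limit = 1.

Final answer: 1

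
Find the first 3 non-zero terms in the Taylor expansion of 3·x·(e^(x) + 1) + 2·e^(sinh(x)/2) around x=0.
13·x^2/4 + 7·x + 2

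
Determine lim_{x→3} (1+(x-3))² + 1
Direct substitution at x = 3 gives 2.

Final answer: 2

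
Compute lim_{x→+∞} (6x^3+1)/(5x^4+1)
This is an ∞/∞ indeterminate form as x → +∞.
Divide numerator and denominator by x^4 and let the lower-order terms vanish; the numerator's degree 3 is below the denominator's degree 4, so the quotient → 0.
Limit = 0.

Final answer: 0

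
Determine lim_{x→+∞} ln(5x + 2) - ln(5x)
This is an ∞ − ∞ indeterminate form.
Combine the logarithms: ln(5x+2) − ln(5x) = ln((5x+2)/(5x)) = ln(1 + 2/(5x)) → ln(1) = 0.
Limit = 0.

Final answer: 0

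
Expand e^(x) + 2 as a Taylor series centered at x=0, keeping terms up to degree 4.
x^4/24 + x^3/6 + x^2/2 + x + 3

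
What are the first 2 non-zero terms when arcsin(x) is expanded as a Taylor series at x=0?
x^3/6 + x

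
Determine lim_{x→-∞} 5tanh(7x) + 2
Evaluate the dominant behaviour as x → -∞; each term tends to a finite value or vanishes.
Limit = -3.

Final answer: -3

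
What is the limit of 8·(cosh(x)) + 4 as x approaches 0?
Direct substitution at x = 0 gives 12.

Final answer: 12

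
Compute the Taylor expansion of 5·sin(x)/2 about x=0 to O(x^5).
-5·x^3/12 + 5·x/2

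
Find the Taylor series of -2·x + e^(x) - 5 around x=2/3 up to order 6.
-19/3 + e^(2/3) + (-2 + e^(2/3))·(x - 2/3) + e^(2/3)·(x - 2/3)^2/2 + e^(2/3)·(x - 2/3)^3/6 + e^(2/3)·(x - 2/3)^4/24 + e^(2/3)·(x - 2/3)^5/120 + e^(2/3)·(x - 2/3)^6/720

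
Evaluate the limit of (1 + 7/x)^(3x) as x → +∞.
As x → +∞: write (1 + 7/x)^(3x) = ((1 + 7/x)^x)^3 → (e^7)^3 = e^21.
Limit = e^(21).

Final answer: e^(21)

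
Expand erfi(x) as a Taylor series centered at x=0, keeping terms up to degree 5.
x^5/(5·√(π)) + 2·x^3/(3·√(π)) + 2·x/√(π)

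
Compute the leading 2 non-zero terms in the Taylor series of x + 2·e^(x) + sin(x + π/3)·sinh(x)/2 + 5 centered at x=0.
x·(√(3)/4 + 3) + 7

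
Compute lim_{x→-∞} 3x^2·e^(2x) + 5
The product is a 0·∞ indeterminate form at x → -∞.
Rewrite the product as 3x^2 / e^(-2x) (an ∞/∞ form) and apply L'Hôpital, or use the standard hierarchy e^(2|x|) ≫ |x^2| as x → -∞.
The indeterminate product → 0, so the limit = 5.

Final answer: 5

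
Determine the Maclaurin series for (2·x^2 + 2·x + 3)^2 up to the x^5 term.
4·x^4 + 8·x^3 + 16·x^2 + 12·x + 9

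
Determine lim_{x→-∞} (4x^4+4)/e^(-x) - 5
The quotient is an ∞/∞ indeterminate form as x → -∞.
Compare growth rates of the dominant terms (exponentials ≫ polynomials ≫ logarithms), or apply L'Hôpital's rule; the quotient → 0.
Adding the constant: 0 - 5 = -5. Limit = -5.

Final answer: -5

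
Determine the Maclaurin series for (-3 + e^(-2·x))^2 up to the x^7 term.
-976·x^7/315 + 232·x^6/45 - 104·x^5/15 + 20·x^4/3 - 8·x^3/3 - 4·x^2 + 8·x + 4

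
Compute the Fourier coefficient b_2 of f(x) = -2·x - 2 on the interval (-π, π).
b_2 = (1/π) ∫_{-π}^{π} f(x)·sin(2x) dx.
Evaluate the integral (use parity and integration by parts as needed): b_2 = 2.

Final answer: 2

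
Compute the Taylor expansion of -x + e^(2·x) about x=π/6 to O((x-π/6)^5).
-π/6 + e^(π/3) + (-1 + 2·e^(π/3))·(x - π/6) + 2·e^(π/3)·(x - π/6)^2 + 4·e^(π/3)·(x - π/6)^3/3 + 2·e^(π/3)·(x - π/6)^4/3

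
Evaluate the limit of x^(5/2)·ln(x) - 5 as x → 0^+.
The product is a 0·∞ indeterminate form at x → 0⁺.
Rewrite the product as ln(x) / x^(-5/2) and apply L'Hôpital, or use the standard hierarchy x^(-5/2) ≫ |ln x| as x → 0⁺.
The indeterminate product → 0, so the limit = -5.

Final answer: -5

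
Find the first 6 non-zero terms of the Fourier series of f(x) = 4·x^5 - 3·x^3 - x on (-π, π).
(-166·π^2 + 8·π^4 + 994)·sin(x) + (-4·π^4 - 67/2 + 23·π^2)·sin(2·x) + (-214·π^2/27 + 374/81 + 8·π^4/3)·sin(3·x) + (-2·π^4 - 1 + 4·π^2)·sin(4·x) + (-62·π^2/25 + 122/625 + 8·π^4/5)·sin(5·x) + (-4·π^4/3 + 7/162 + 47·π^2/27)·sin(6·x)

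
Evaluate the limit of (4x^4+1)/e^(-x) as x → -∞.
This is an ∞/∞ indeterminate form as x → -∞.
Compare growth rates of the dominant terms (exponentials ≫ polynomials ≫ logarithms), or apply L'Hôpital's rule; the quotient → 0.
Limit = 0.

Final answer: 0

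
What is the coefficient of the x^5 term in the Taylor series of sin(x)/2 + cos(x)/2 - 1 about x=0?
Expand to order 5: sin(x)/2 + cos(x)/2 - 1 = x^5/240 + x^4/48 - x^3/12 - x^2/4 + x/2 - 1/2 + O(x^6).
The coefficient of x^5 is 1/240.

Final answer: 1/240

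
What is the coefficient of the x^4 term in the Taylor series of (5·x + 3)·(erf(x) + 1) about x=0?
Expand to order 4: (5·x + 3)·(erf(x) + 1) = -10·x^4/(3·√(π)) - 2·x^3/√(π) + 10·x^2/√(π) + x·(6/√(π) + 5) + 3 + O(x^5).
The coefficient of x^4 is -10/(3·√(π)).

Final answer: -10/(3·√(π))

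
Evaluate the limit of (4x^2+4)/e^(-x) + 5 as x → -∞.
The quotient is an ∞/∞ indeterminate form as x → -∞.
Compare growth rates of the dominant terms (exponentials ≫ polynomials ≫ logarithms), or apply L'Hôpital's rule; the quotient → 0.
Adding the constant: 0 + 5 = 5. Limit = 5.

Final answer: 5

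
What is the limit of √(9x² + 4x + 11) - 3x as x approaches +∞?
As x → +∞: multiply by the conjugate to get (4x+11)/(√(9x²+4x+11)+3x); the denominator ~ 6x, so the limit is 4/6 = 2/3.
Limit = 2/3.

Final answer: 2/3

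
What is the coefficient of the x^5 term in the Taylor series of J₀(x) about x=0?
Expand to order 5: J₀(x) = x^4/64 - x^2/4 + 1 + O(x^6).
The coefficient of x^5 is 0.

Final answer: 0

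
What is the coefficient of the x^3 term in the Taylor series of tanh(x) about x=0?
Expand to order 3: tanh(x) = -x^3/3 + x + O(x^4).
The coefficient of x^3 is -1/3.

Final answer: -1/3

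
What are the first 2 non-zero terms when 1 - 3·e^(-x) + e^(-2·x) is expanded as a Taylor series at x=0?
x - 1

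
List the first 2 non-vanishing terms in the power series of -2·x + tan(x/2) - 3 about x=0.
-3·x/2 - 3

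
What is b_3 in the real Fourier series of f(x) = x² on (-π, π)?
b_3 = (1/π) ∫_{-π}^{π} f(x)·sin(3x) dx.
Evaluate the integral (use parity and integration by parts as needed): b_3 = 0.

Final answer: 0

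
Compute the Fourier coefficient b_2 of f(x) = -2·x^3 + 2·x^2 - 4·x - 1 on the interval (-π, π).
b_2 = (1/π) ∫_{-π}^{π} f(x)·sin(2x) dx.
Evaluate the integral (use parity and integration by parts as needed): b_2 = 1 + 2·π^2.

Final answer: 1 + 2·π^2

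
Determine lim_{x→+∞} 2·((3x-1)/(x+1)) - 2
Evaluate the dominant behaviour as x → +∞; each term tends to a finite value or vanishes.
Limit = 4.

Final answer: 4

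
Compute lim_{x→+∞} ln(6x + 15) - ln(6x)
This is an ∞ − ∞ indeterminate form.
Combine the logarithms: ln(6x+15) − ln(6x) = ln((6x+15)/(6x)) = ln(1 + 15/(6x)) → ln(1) = 0.
Limit = 0.

Final answer: 0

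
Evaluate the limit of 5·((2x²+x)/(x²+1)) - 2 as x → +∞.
Evaluate the dominant behaviour as x → +∞; each term tends to a finite value or vanishes.
Limit = 8.

Final answer: 8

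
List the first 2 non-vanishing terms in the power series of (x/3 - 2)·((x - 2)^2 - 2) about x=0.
26·x/3 - 4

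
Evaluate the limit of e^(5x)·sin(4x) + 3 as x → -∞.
Evaluate the dominant behaviour as x → -∞; each term tends to a finite value or vanishes.
Limit = 3.

Final answer: 3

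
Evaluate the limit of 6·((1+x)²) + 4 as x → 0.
Direct substitution at x = 0 gives 10.

Final answer: 10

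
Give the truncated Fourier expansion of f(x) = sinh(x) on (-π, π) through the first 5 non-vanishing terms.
sin(x)·sinh(π)/π - 4·sin(2·x)·sinh(π)/(5·π) + 3·sin(3·x)·sinh(π)/(5·π) - 8·sin(4·x)·sinh(π)/(17·π) + 5·sin(5·x)·sinh(π)/(13·π)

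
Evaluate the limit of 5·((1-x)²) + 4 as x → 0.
Direct substitution at x = 0 gives 9.

Final answer: 9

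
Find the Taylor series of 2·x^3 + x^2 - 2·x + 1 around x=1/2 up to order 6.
1/2 + (x - 1/2)/2 + 4·(x - 1/2)^2 + 2·(x - 1/2)^3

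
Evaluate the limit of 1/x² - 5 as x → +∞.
Evaluate the dominant behaviour as x → +∞; each term tends to a finite value or vanishes.
Limit = -5.

Final answer: -5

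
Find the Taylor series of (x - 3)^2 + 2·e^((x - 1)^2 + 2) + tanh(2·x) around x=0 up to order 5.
x^5·(64/15 - 26·e^(3)/5) + 19·x^4·e^(3)/3 + x^3·(-20·e^(3)/3 - 8/3) + x^2·(1 + 6·e^(3)) + x·(-4·e^(3) - 4) + 9 + 2·e^(3)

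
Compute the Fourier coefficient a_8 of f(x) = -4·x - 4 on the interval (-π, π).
a_8 = (1/π) ∫_{-π}^{π} f(x)·cos(8x) dx.
Evaluate the integral (use parity and integration by parts as needed): a_8 = 0.

Final answer: 0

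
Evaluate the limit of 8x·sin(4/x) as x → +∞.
As x → +∞: let u = 4/x → 0⁺; then 8·x·sin(4/x) = 8·4·sin(u)/u → 8·4·1 = 32.
Limit = 32.

Final answer: 32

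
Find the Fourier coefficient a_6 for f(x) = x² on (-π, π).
a_6 = (1/π) ∫_{-π}^{π} f(x)·cos(6x) dx.
Evaluate the integral (use parity and integration by parts as needed): a_6 = 1/9.

Final answer: 1/9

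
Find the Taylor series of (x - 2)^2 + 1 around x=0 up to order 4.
x^2 - 4·x + 5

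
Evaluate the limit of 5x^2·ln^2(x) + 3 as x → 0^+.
The product is a 0·∞ indeterminate form at x → 0⁺.
Rewrite the product as 5·ln^2(x) / x^(-2) and apply L'Hôpital, or use the standard hierarchy x^(-2) ≫ |ln x|^2 as x → 0⁺.
The indeterminate product → 0, so the limit = 3.

Final answer: 3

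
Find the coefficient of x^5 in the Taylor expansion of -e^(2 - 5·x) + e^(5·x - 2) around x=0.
Expand to order 5: -e^(2 - 5·x) + e^(5·x - 2) = x^5·(625·e^(-2)/24 + 625·e^(2)/24) + x^4·(-625·e^(2)/24 + 625·e^(-2)/24) + x^3·(125·e^(-2)/6 + 125·e^(2)/6) + x^2·(-25·e^(2)/2 + 25·e^(-2)/2) + x·(5·e^(-2) + 5·e^(2)) - e^(2) + e^(-2) + O(x^6).
The coefficient of x^5 is 625·e^(-2)/24 + 625·e^(2)/24.

Final answer: 625·e^(-2)/24 + 625·e^(2)/24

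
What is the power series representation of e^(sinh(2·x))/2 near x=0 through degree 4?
5·x^4/3 + 4·x^3/3 + x^2 + x + 1/2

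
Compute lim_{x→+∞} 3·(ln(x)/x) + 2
Evaluate the dominant behaviour as x → +∞; each term tends to a finite value or vanishes.
Limit = 2.

Final answer: 2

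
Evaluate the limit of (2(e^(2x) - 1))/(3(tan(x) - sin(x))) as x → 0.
Both numerator and denominator → 0 as x → 0; this is a 0/0 indeterminate form.
Expand each to leading order near x = 0: numerator ~ 4·x, denominator ~ 3·x^3/2.
The limit of the ratio is ∞.

Final answer: ∞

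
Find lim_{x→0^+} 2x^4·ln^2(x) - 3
The product is a 0·∞ indeterminate form at x → 0⁺.
Rewrite the product as 2·ln^2(x) / x^(-4) and apply L'Hôpital, or use the standard hierarchy x^(-4) ≫ |ln x|^2 as x → 0⁺.
The indeterminate product → 0, so the limit = -3.

Final answer: -3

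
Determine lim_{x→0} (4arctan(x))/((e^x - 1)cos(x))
Both numerator and denominator → 0 as x → 0; this is a 0/0 indeterminate form.
Expand each to leading order near x = 0: numerator ~ 4·x, denominator ~ x.
The limit of the ratio is 4.

Final answer: 4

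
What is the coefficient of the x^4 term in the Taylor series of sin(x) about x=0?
Expand to order 4: sin(x) = -x^3/6 + x + O(x^5).
The coefficient of x^4 is 0.

Final answer: 0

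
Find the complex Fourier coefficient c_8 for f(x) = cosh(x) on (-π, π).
Compute the real Fourier coefficients first: a_8 = 2·sinh(π)/(65·π), b_8 = 0.
Then c_8 = (a_8 − i·b_8)/2 = sinh(π)/(65·π).

Final answer: sinh(π)/(65·π)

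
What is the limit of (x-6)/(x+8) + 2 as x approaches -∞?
Evaluate the dominant behaviour as x → -∞; each term tends to a finite value or vanishes.
Limit = 3.

Final answer: 3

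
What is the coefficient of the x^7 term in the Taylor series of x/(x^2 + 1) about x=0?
Expand to order 7: x/(x^2 + 1) = -x^7 + x^5 - x^3 + x + O(x^8).
The coefficient of x^7 is -1.

Final answer: -1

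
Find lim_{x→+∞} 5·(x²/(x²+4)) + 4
Evaluate the dominant behaviour as x → +∞; each term tends to a finite value or vanishes.
Limit = 9.

Final answer: 9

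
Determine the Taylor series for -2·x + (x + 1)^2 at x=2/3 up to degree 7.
13/9 + 4·(x - 2/3)/3 + (x - 2/3)^2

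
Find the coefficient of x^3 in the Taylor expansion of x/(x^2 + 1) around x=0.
Expand to order 3: x/(x^2 + 1) = -x^3 + x + O(x^4).
The coefficient of x^3 is -1.

Final answer: -1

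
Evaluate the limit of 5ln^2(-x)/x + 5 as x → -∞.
The quotient is an ∞/∞ indeterminate form as x → -∞.
Compare growth rates of the dominant terms (exponentials ≫ polynomials ≫ logarithms), or apply L'Hôpital's rule; the quotient → 0.
Adding the constant: 0 + 5 = 5. Limit = 5.

Final answer: 5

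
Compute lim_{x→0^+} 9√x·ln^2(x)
This is a 0·∞ indeterminate form at x → 0⁺.
Rewrite the product as 9·ln^2(x) / x^(-1/2) and apply L'Hôpital, or use the standard hierarchy x^(-1/2) ≫ |ln x|^2 as x → 0⁺.
The indeterminate product → 0, so the limit = 0.

Final answer: 0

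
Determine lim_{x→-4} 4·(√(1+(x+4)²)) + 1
Direct substitution at x = -4 gives 5.

Final answer: 5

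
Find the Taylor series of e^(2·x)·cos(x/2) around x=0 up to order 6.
11·x^6/1024 + 101·x^5/960 + 161·x^4/384 + 13·x^3/12 + 15·x^2/8 + 2·x + 1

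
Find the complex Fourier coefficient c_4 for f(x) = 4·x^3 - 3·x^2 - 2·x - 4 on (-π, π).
Compute the real Fourier coefficients first: a_4 = -3/4, b_4 = 7/4 - 2·π^2.
Then c_4 = (a_4 − i·b_4)/2 = -3/8 - 7·i/8 + i·π^2.

Final answer: -3/8 - 7·i/8 + i·π^2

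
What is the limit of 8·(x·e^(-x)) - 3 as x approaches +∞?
Evaluate the dominant behaviour as x → +∞; each term tends to a finite value or vanishes.
Limit = -3.

Final answer: -3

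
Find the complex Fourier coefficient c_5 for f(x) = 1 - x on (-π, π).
Compute the real Fourier coefficients first: a_5 = 0, b_5 = -2/5.
Then c_5 = (a_5 − i·b_5)/2 = i/5.

Final answer: i/5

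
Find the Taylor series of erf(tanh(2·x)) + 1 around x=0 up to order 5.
544·x^5/(15·√(π)) - 32·x^3/(3·√(π)) + 4·x/√(π) + 1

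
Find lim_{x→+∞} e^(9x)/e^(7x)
This is an ∞/∞ indeterminate form as x → +∞.
Rewrite e^(9x)/e^(7x) = e^((9−7)x) = e^(2x); the exponent coefficient is 2 > 0 so e^(2x) → ∞.
Limit = ∞.

Final answer: ∞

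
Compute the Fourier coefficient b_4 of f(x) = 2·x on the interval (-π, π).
b_4 = (1/π) ∫_{-π}^{π} f(x)·sin(4x) dx.
Evaluate the integral (use parity and integration by parts as needed): b_4 = -1.

Final answer: -1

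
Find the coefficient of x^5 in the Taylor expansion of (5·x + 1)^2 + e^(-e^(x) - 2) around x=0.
Expand to order 5: (5·x + 1)^2 + e^(-e^(x) - 2) = -x^5·e^(-3)/60 + x^4·e^(-3)/24 + x^3·e^(-3)/6 + 25·x^2 + x·(10 - e^(-3)) + e^(-3) + 1 + O(x^6).
The coefficient of x^5 is -e^(-3)/60.

Final answer: -e^(-3)/60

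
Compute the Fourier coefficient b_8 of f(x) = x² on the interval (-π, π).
b_8 = (1/π) ∫_{-π}^{π} f(x)·sin(8x) dx.
Evaluate the integral (use parity and integration by parts as needed): b_8 = 0.

Final answer: 0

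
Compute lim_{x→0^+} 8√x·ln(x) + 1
The product is a 0·∞ indeterminate form at x → 0⁺.
Rewrite the product as 8·ln(x) / x^(-1/2) and apply L'Hôpital, or use the standard hierarchy x^(-1/2) ≫ |ln x| as x → 0⁺.
The indeterminate product → 0, so the limit = 1.

Final answer: 1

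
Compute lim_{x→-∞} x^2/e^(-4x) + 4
The quotient is an ∞/∞ indeterminate form as x → -∞.
Compare growth rates of the dominant terms (exponentials ≫ polynomials ≫ logarithms), or apply L'Hôpital's rule; the quotient → 0.
Adding the constant: 0 + 4 = 4. Limit = 4.

Final answer: 4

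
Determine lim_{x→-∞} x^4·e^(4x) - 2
The product is a 0·∞ indeterminate form at x → -∞.
Rewrite the product as x^4 / e^(-4x) (an ∞/∞ form) and apply L'Hôpital, or use the standard hierarchy e^(4|x|) ≫ |x^4| as x → -∞.
The indeterminate product → 0, so the limit = -2.

Final answer: -2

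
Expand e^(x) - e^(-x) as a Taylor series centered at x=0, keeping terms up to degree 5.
x^5/60 + x^3/3 + 2·x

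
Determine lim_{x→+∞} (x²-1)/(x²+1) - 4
Evaluate the dominant behaviour as x → +∞; each term tends to a finite value or vanishes.
Limit = -3.

Final answer: -3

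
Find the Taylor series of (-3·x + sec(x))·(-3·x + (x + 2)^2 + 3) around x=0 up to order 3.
-5·x^3/2 + 3·x^2/2 - 20·x + 7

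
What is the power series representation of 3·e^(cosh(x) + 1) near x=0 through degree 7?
31·x^6·e^(2)/240 + x^4·e^(2)/2 + 3·x^2·e^(2)/2 + 3·e^(2)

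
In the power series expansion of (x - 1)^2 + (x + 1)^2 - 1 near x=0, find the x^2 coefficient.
Expand to order 2: (x - 1)^2 + (x + 1)^2 - 1 = 2·x^2 + 1 + O(x^3).
The coefficient of x^2 is 2.

Final answer: 2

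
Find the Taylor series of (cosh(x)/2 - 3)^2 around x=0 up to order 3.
25/4 - 5·x^2/4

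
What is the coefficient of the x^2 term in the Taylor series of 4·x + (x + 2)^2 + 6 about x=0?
Expand to order 2: 4·x + (x + 2)^2 + 6 = x^2 + 8·x + 10 + O(x^3).
The coefficient of x^2 is 1.

Final answer: 1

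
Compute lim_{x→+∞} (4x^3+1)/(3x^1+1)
This is an ∞/∞ indeterminate form as x → +∞.
Divide numerator and denominator by x^3 and let the lower-order terms vanish; the numerator's degree 3 exceeds the denominator's degree 1, so the quotient diverges.
Limit = ∞.

Final answer: ∞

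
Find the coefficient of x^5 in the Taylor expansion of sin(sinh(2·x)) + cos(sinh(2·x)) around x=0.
Expand to order 5: sin(sinh(2·x)) + cos(sinh(2·x)) = -32·x^5/15 - 2·x^4 - 2·x^2 + 2·x + 1 + O(x^6).
The coefficient of x^5 is -32/15.

Final answer: -32/15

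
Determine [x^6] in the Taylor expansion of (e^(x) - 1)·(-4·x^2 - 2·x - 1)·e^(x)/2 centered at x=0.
Expand to order 6: (e^(x) - 1)·(-4·x^2 - 2·x - 1)·e^(x)/2 = -149·x^6/96 - 247·x^5/80 - 215·x^4/48 - 49·x^3/12 - 7·x^2/4 - x/2 + O(x^7).
The coefficient of x^6 is -149/96.

Final answer: -149/96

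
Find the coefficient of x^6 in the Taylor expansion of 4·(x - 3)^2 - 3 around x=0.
Expand to order 6: 4·(x - 3)^2 - 3 = 4·x^2 - 24·x + 33 + O(x^7).
The coefficient of x^6 is 0.

Final answer: 0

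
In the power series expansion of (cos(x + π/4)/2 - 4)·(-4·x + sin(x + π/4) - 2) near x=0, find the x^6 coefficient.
Expand to order 6: (cos(x + π/4)/2 - 4)·(-4·x + sin(x + π/4) - 2) = x^6·(-1/45 + 17·√(2)/1440) - 13·√(2)·x^5/240 + x^4·(1/6 - 13·√(2)/48) + 3·√(2)·x^3/4 + x^2·(-1/2 + 9·√(2)/4) + x·(16 - 5·√(2)/2) - 5·√(2)/2 + 33/4 + O(x^7).
The coefficient of x^6 is -1/45 + 17·√(2)/1440.

Final answer: -1/45 + 17·√(2)/1440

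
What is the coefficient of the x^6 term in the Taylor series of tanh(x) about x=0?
Expand to order 6: tanh(x) = 2·x^5/15 - x^3/3 + x + O(x^7).
The coefficient of x^6 is 0.

Final answer: 0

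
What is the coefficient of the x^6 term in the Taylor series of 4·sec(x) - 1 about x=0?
Expand to order 6: 4·sec(x) - 1 = 61·x^6/180 + 5·x^4/6 + 2·x^2 + 3 + O(x^7).
The coefficient of x^6 is 61/180.

Final answer: 61/180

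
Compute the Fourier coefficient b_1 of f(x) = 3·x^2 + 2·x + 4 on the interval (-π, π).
b_1 = (1/π) ∫_{-π}^{π} f(x)·sin(1x) dx.
Evaluate the integral (use parity and integration by parts as needed): b_1 = 4.

Final answer: 4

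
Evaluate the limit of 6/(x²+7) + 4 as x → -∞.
Evaluate the dominant behaviour as x → -∞; each term tends to a finite value or vanishes.
Limit = 4.

Final answer: 4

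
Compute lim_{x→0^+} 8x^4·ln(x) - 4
The product is a 0·∞ indeterminate form at x → 0⁺.
Rewrite the product as 8·ln(x) / x^(-4) and apply L'Hôpital, or use the standard hierarchy x^(-4) ≫ |ln x| as x → 0⁺.
The indeterminate product → 0, so the limit = -4.

Final answer: -4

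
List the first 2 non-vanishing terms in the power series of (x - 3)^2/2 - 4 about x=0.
1/2 - 3·x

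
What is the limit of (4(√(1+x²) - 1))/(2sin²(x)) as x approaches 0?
Both numerator and denominator → 0 as x → 0; this is a 0/0 indeterminate form.
Expand each to leading order near x = 0: numerator ~ 2·x^2, denominator ~ 2·x^2.
The limit of the ratio is 1.

Final answer: 1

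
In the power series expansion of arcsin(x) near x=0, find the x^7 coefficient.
Expand to order 7: arcsin(x) = 5·x^7/112 + 3·x^5/40 + x^3/6 + x + O(x^8).
The coefficient of x^7 is 5/112.

Final answer: 5/112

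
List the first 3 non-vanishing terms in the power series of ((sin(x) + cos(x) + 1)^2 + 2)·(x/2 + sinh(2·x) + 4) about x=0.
6·x^2 + 31·x + 24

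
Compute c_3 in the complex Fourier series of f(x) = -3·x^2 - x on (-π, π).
Compute the real Fourier coefficients first: a_3 = 4/3, b_3 = -2/3.
Then c_3 = (a_3 − i·b_3)/2 = 2/3 + i/3.

Final answer: 2/3 + i/3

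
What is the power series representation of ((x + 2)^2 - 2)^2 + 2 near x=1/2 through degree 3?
321/16 + 85·(x - 1/2)/2 + 67·(x - 1/2)^2/2 + 10·(x - 1/2)^3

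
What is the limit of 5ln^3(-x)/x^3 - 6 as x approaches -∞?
The quotient is an ∞/∞ indeterminate form as x → -∞.
Compare growth rates of the dominant terms (exponentials ≫ polynomials ≫ logarithms), or apply L'Hôpital's rule; the quotient → 0.
Adding the constant: 0 - 6 = -6. Limit = -6.

Final answer: -6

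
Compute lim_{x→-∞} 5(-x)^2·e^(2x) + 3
The product is a 0·∞ indeterminate form at x → -∞.
Rewrite the product as 5(-x)^2 / e^(-2x) (an ∞/∞ form) and apply L'Hôpital, or use the standard hierarchy e^(2|x|) ≫ |(-x)^2| as x → -∞.
The indeterminate product → 0, so the limit = 3.

Final answer: 3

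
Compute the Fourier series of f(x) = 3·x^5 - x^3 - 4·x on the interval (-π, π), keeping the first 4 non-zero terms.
(-122·π^2 + 6·π^4 + 724)·sin(x) + (-3·π^4 - 20 + 16·π^2)·sin(2·x) + (-46·π^2/9 + 20/27 + 2·π^4)·sin(3·x) + (-3·π^4/2 + 71/64 + 19·π^2/8)·sin(4·x)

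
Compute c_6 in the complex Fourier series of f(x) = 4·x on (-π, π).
Compute the real Fourier coefficients first: a_6 = 0, b_6 = -4/3.
Then c_6 = (a_6 − i·b_6)/2 = 2·i/3.

Final answer: 2·i/3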